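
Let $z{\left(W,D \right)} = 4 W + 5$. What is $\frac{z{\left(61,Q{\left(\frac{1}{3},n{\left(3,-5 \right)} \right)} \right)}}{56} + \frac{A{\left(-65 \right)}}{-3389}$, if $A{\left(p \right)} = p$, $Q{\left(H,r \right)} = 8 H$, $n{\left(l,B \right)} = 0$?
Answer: $\frac{847501}{189784} \approx 4.4656$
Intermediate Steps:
$z{\left(W,D \right)} = 5 + 4 W$
$\frac{z{\left(61,Q{\left(\frac{1}{3},n{\left(3,-5 \right)} \right)} \right)}}{56} + \frac{A{\left(-65 \right)}}{-3389} = \frac{5 + 4 \cdot 61}{56} - \frac{65}{-3389} = \left(5 + 244\right) \frac{1}{56} - - \frac{65}{3389} = 249 \cdot \frac{1}{56} + \frac{65}{3389} = \frac{249}{56} + \frac{65}{3389} = \frac{847501}{189784}$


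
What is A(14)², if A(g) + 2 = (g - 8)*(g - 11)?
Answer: 256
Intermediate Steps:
A(g) = -2 + (-11 + g)*(-8 + g) (A(g) = -2 + (g - 8)*(g - 11) = -2 + (-8 + g)*(-11 + g) = -2 + (-11 + g)*(-8 + g))
A(14)² = (86 + 14² - 19*14)² = (86 + 196 - 266)² = 16² = 256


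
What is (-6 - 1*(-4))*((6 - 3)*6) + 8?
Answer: -28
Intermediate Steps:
(-6 - 1*(-4))*((6 - 3)*6) + 8 = (-6 + 4)*(3*6) + 8 = -2*18 + 8 = -36 + 8 = -28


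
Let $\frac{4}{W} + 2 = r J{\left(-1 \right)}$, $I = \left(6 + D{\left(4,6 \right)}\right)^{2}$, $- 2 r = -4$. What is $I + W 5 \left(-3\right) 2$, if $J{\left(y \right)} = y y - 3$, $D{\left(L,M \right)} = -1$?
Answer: $45$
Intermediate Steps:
$r = 2$ ($r = \left(- \frac{1}{2}\right) \left(-4\right) = 2$)
$I = 25$ ($I = \left(6 - 1\right)^{2} = 5^{2} = 25$)
$J{\left(y \right)} = -3 + y^{2}$ ($J{\left(y \right)} = y^{2} - 3 = -3 + y^{2}$)
$W = - \frac{2}{3}$ ($W = \frac{4}{-2 + 2 \left(-3 + \left(-1\right)^{2}\right)} = \frac{4}{-2 + 2 \left(-3 + 1\right)} = \frac{4}{-2 + 2 \left(-2\right)} = \frac{4}{-2 - 4} = \frac{4}{-6} = 4 \left(- \frac{1}{6}\right) = - \frac{2}{3} \approx -0.66667$)
$I + W 5 \left(-3\right) 2 = 25 - \frac{2 \cdot 5 \left(-3\right) 2}{3} = 25 - \frac{2 \left(\left(-15\right) 2\right)}{3} = 25 - -20 = 25 + 20 = 45$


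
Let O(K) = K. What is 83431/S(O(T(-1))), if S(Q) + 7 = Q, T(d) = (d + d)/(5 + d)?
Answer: -166862/15 ≈ -11124.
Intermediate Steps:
T(d) = 2*d/(5 + d) (T(d) = (2*d)/(5 + d) = 2*d/(5 + d))
S(Q) = -7 + Q
83431/S(O(T(-1))) = 83431/(-7 + 2*(-1)/(5 - 1)) = 83431/(-7 + 2*(-1)/4) = 83431/(-7 + 2*(-1)*(1/4)) = 83431/(-7 - 1/2) = 83431/(-15/2) = 83431*(-2/15) = -166862/15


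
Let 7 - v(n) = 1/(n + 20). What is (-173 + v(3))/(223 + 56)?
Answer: -1273/2139 ≈ -0.59514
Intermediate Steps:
v(n) = 7 - 1/(20 + n) (v(n) = 7 - 1/(n + 20) = 7 - 1/(20 + n))
(-173 + v(3))/(223 + 56) = (-173 + (139 + 7*3)/(20 + 3))/(223 + 56) = (-173 + (139 + 21)/23)/279 = (-173 + (1/23)*160)*(1/279) = (-173 + 160/23)*(1/279) = -3819/23*1/279 = -1273/2139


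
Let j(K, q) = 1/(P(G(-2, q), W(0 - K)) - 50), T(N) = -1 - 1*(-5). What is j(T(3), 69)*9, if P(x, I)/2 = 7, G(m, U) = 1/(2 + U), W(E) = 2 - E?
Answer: -1/4 ≈ -0.25000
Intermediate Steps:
T(N) = 4 (T(N) = -1 + 5 = 4)
P(x, I) = 14 (P(x, I) = 2*7 = 14)
j(K, q) = -1/36 (j(K, q) = 1/(14 - 50) = 1/(-36) = -1/36)
j(T(3), 69)*9 = -1/36*9 = -1/4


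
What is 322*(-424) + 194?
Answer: -136334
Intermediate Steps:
322*(-424) + 194 = -136528 + 194 = -136334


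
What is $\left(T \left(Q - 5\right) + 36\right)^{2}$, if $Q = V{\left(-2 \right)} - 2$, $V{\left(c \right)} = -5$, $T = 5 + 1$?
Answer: $1296$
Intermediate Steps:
$T = 6$
$Q = -7$ ($Q = -5 - 2 = -7$)
$\left(T \left(Q - 5\right) + 36\right)^{2} = \left(6 \left(-7 - 5\right) + 36\right)^{2} = \left(6 \left(-12\right) + 36\right)^{2} = \left(-72 + 36\right)^{2} = \left(-36\right)^{2} = 1296$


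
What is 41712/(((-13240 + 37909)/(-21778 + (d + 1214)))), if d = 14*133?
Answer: -86677536/2741 ≈ -31623.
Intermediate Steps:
d = 1862
41712/(((-13240 + 37909)/(-21778 + (d + 1214)))) = 41712/(((-13240 + 37909)/(-21778 + (1862 + 1214)))) = 41712/((24669/(-21778 + 3076))) = 41712/((24669/(-18702))) = 41712/((24669*(-1/18702))) = 41712/(-2741/2078) = 41712*(-2078/2741) = -86677536/2741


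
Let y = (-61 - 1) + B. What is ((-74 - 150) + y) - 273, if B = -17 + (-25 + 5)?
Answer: -596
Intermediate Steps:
B = -37 (B = -17 - 20 = -37)
y = -99 (y = (-61 - 1) - 37 = -62 - 37 = -99)
((-74 - 150) + y) - 273 = ((-74 - 150) - 99) - 273 = (-224 - 99) - 273 = -323 - 273 = -596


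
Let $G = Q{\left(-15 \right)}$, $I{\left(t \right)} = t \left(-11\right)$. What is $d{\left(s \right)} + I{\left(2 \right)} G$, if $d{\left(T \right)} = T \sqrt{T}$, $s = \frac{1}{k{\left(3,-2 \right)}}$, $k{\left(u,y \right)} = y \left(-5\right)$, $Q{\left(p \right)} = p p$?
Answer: $-4950 + \frac{\sqrt{10}}{100} \approx -4950.0$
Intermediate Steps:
$Q{\left(p \right)} = p^{2}$
$I{\left(t \right)} = - 11 t$
$k{\left(u,y \right)} = - 5 y$
$G = 225$ ($G = \left(-15\right)^{2} = 225$)
$s = \frac{1}{10}$ ($s = \frac{1}{\left(-5\right) \left(-2\right)} = \frac{1}{10} \approx 0.1$)
$d{\left(T \right)} = T^{\frac{3}{2}}$
$d{\left(s \right)} + I{\left(2 \right)} G = \left(\frac{1}{10}\right)^{\frac{3}{2}} + \left(-11\right) 2 \cdot 225 = \frac{\sqrt{10}}{100} - 4950 = -4950 + \frac{\sqrt{10}}{100}$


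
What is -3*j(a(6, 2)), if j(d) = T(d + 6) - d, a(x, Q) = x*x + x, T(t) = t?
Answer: -18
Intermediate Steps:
a(x, Q) = x + x² (a(x, Q) = x² + x = x + x²)
j(d) = 6 (j(d) = (d + 6) - d = (6 + d) - d = 6)
-3*j(a(6, 2)) = -3*6 = -18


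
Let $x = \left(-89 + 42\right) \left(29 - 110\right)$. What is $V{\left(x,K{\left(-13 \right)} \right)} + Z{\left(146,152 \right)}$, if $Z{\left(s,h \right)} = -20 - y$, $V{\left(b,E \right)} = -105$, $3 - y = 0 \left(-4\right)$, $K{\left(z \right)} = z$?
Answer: $-128$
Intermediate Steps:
$y = 3$ ($y = 3 - 0 \left(-4\right) = 3 - 0 = 3 + 0 = 3$)
$x = 3807$ ($x = \left(-47\right) \left(-81\right) = 3807$)
$Z{\left(s,h \right)} = -23$ ($Z{\left(s,h \right)} = -20 - 3 = -23$)
$V{\left(x,K{\left(-13 \right)} \right)} + Z{\left(146,152 \right)} = -105 - 23 = -128$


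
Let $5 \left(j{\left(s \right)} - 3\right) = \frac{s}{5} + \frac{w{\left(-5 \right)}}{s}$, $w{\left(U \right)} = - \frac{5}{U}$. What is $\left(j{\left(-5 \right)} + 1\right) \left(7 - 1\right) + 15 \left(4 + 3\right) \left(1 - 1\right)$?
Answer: $\frac{564}{25} \approx 22.56$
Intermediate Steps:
$j{\left(s \right)} = 3 + \frac{1}{5 s} + \frac{s}{25}$ ($j{\left(s \right)} = 3 + \frac{\frac{s}{5} + \frac{\left(-5\right) \frac{1}{-5}}{s}}{5} = 3 + \frac{s \frac{1}{5} + \frac{\left(-5\right) \left(- \frac{1}{5}\right)}{s}}{5} = 3 + \frac{\frac{s}{5} + 1 \frac{1}{s}}{5} = 3 + \frac{\frac{s}{5} + \frac{1}{s}}{5} = 3 + \frac{\frac{1}{s} + \frac{s}{5}}{5} = 3 + \left(\frac{1}{5 s} + \frac{s}{25}\right) = 3 + \frac{1}{5 s} + \frac{s}{25}$)
$\left(j{\left(-5 \right)} + 1\right) \left(7 - 1\right) + 15 \left(4 + 3\right) \left(1 - 1\right) = \left(\frac{5 - 5 \left(75 - 5\right)}{25 \left(-5\right)} + 1\right) \left(7 - 1\right) + 15 \left(4 + 3\right) \left(1 - 1\right) = \left(\frac{1}{25} \left(- \frac{1}{5}\right) \left(5 - 350\right) + 1\right) 6 + 15 \cdot 7 \cdot 0 = \left(\frac{1}{25} \left(- \frac{1}{5}\right) \left(5 - 350\right) + 1\right) 6 + 15 \cdot 0 = \left(\frac{1}{25} \left(- \frac{1}{5}\right) \left(-345\right) + 1\right) 6 + 0 = \left(\frac{69}{25} + 1\right) 6 + 0 = \frac{94}{25} \cdot 6 + 0 = \frac{564}{25} + 0 = \frac{564}{25}$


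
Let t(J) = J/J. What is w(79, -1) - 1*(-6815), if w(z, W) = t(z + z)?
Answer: 6816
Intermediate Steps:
t(J) = 1
w(z, W) = 1
w(79, -1) - 1*(-6815) = 1 - 1*(-6815) = 1 + 6815 = 6816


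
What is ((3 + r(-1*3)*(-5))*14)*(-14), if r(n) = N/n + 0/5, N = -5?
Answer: 3136/3 ≈ 1045.3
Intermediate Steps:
r(n) = -5/n (r(n) = -5/n + 0/5 = -5/n + 0*(⅕) = -5/n + 0 = -5/n)
((3 + r(-1*3)*(-5))*14)*(-14) = ((3 - 5/((-1*3))*(-5))*14)*(-14) = ((3 - 5/(-3)*(-5))*14)*(-14) = ((3 - 5*(-⅓)*(-5))*14)*(-14) = ((3 + (5/3)*(-5))*14)*(-14) = ((3 - 25/3)*14)*(-14) = -16/3*14*(-14) = -224/3*(-14) = 3136/3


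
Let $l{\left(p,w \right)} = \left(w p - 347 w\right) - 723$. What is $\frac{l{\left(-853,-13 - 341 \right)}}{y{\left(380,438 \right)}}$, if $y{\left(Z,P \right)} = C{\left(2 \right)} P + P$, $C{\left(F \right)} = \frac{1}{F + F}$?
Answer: $\frac{282718}{365} \approx 774.57$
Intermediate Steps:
$C{\left(F \right)} = \frac{1}{2 F}$
$y{\left(Z,P \right)} = \frac{5 P}{4}$ ($y{\left(Z,P \right)} = \frac{1}{2 \cdot 2} P + P = \frac{1}{2} \cdot \frac{1}{2} P + P = \frac{P}{4} + P = \frac{5 P}{4}$)
$l{\left(p,w \right)} = -723 - 347 w + p w$ ($l{\left(p,w \right)} = \left(p w - 347 w\right) - 723 = \left(- 347 w + p w\right) - 723 = -723 - 347 w + p w$)
$\frac{l{\left(-853,-13 - 341 \right)}}{y{\left(380,438 \right)}} = \frac{-723 - 347 \left(-13 - 341\right) - 853 \left(-13 - 341\right)}{\frac{5}{4} \cdot 438} = \frac{-723 - -122838 - -301962}{\frac{1095}{2}} = \left(-723 + 122838 + 301962\right) \frac{2}{1095} = 424077 \cdot \frac{2}{1095} = \frac{282718}{365}$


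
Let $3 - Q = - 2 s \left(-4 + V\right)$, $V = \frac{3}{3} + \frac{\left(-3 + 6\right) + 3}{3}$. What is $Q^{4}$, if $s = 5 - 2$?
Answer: $81$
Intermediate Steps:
$V = 3$ ($V = 3 \cdot \frac{1}{3} + \left(3 + 3\right) \frac{1}{3} = 1 + 6 \cdot \frac{1}{3} = 1 + 2 = 3$)
$s = 3$
$Q = -3$ ($Q = 3 - \left(-2\right) 3 \left(-4 + 3\right) = 3 - \left(-6\right) \left(-1\right) = 3 - 6 = -3$)
$Q^{4} = \left(-3\right)^{4} = 81$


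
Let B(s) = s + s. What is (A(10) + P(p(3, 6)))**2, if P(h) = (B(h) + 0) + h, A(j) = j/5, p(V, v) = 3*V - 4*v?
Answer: 1849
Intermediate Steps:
p(V, v) = -4*v + 3*V
B(s) = 2*s
A(j) = j/5 (A(j) = j*(1/5) = j/5)
P(h) = 3*h (P(h) = (2*h + 0) + h = 2*h + h = 3*h)
(A(10) + P(p(3, 6)))**2 = ((1/5)*10 + 3*(-4*6 + 3*3))**2 = (2 + 3*(-24 + 9))**2 = (2 + 3*(-15))**2 = (2 - 45)**2 = (-43)**2 = 1849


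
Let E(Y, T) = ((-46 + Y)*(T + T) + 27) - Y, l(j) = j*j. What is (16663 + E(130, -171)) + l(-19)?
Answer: -11807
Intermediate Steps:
l(j) = j²
E(Y, T) = 27 - Y + 2*T*(-46 + Y) (E(Y, T) = ((-46 + Y)*(2*T) + 27) - Y = (2*T*(-46 + Y) + 27) - Y = (27 + 2*T*(-46 + Y)) - Y = 27 - Y + 2*T*(-46 + Y))
(16663 + E(130, -171)) + l(-19) = (16663 + (27 - 1*130 - 92*(-171) + 2*(-171)*130)) + (-19)² = (16663 + (27 - 130 + 15732 - 44460)) + 361 = (16663 - 28831) + 361 = -12168 + 361 = -11807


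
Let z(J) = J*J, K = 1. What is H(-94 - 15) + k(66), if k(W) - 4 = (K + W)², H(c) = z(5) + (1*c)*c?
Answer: 16399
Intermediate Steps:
z(J) = J²
H(c) = 25 + c² (H(c) = 5² + (1*c)*c = 25 + c*c = 25 + c²)
k(W) = 4 + (1 + W)²
H(-94 - 15) + k(66) = (25 + (-94 - 15)²) + (4 + (1 + 66)²) = (25 + (-109)²) + (4 + 67²) = (25 + 11881) + (4 + 4489) = 11906 + 4493 = 16399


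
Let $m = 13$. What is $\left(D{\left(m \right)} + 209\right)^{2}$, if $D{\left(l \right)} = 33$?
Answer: $58564$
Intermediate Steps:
$\left(D{\left(m \right)} + 209\right)^{2} = \left(33 + 209\right)^{2} = 242^{2} = 58564$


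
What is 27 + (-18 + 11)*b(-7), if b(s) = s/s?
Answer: 20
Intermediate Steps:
b(s) = 1
27 + (-18 + 11)*b(-7) = 27 + (-18 + 11)*1 = 27 - 7*1 = 27 - 7 = 20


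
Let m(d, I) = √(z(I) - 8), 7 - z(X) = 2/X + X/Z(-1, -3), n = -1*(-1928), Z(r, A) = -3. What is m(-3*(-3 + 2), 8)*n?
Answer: 964*√51/3 ≈ 2294.8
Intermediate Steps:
n = 1928
z(X) = 7 - 2/X + X/3 (z(X) = 7 - (2/X + X/(-3)) = 7 - (2/X + X*(-⅓)) = 7 - (2/X - X/3) = 7 + (-2/X + X/3) = 7 - 2/X + X/3)
m(d, I) = √(-1 - 2/I + I/3) (m(d, I) = √((7 - 2/I + I/3) - 8) = √(-1 - 2/I + I/3))
m(-3*(-3 + 2), 8)*n = (√(-9 - 18/8 + 3*8)/3)*1928 = (√(-9 - 18*⅛ + 24)/3)*1928 = (√(-9 - 9/4 + 24)/3)*1928 = (√(51/4)/3)*1928 = ((√51/2)/3)*1928 = (√51/6)*1928 = 964*√51/3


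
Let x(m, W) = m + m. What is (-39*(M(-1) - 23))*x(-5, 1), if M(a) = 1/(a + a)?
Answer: -9165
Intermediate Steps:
x(m, W) = 2*m
M(a) = 1/(2*a)
(-39*(M(-1) - 23))*x(-5, 1) = (-39*((1/2)/(-1) - 23))*(2*(-5)) = -39*((1/2)*(-1) - 23)*(-10) = -39*(-1/2 - 23)*(-10) = -39*(-47/2)*(-10) = (1833/2)*(-10) = -9165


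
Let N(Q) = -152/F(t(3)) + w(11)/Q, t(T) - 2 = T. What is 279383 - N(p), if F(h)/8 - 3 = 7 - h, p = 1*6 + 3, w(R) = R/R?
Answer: 12572401/45 ≈ 2.7939e+5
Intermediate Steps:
w(R) = 1
p = 9 (p = 6 + 3 = 9)
t(T) = 2 + T
F(h) = 80 - 8*h (F(h) = 24 + 8*(7 - h) = 24 + (56 - 8*h) = 80 - 8*h)
N(Q) = -19/5 + 1/Q (N(Q) = -152/(80 - 8*(2 + 3)) + 1/Q = -152/(80 - 8*5) + 1/Q = -152/(80 - 40) + 1/Q = -152/40 + 1/Q = -152*1/40 + 1/Q = -19/5 + 1/Q)
279383 - N(p) = 279383 - (-19/5 + 1/9) = 279383 - (-19/5 + ⅑) = 279383 - 1*(-166/45) = 279383 + 166/45 = 12572401/45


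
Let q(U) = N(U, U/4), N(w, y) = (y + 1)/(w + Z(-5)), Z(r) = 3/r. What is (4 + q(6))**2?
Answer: 58081/2916 ≈ 19.918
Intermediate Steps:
N(w, y) = (1 + y)/(-3/5 + w) (N(w, y) = (y + 1)/(w + 3/(-5)) = (1 + y)/(w + 3*(-1/5)) = (1 + y)/(w - 3/5) = (1 + y)/(-3/5 + w))
q(U) = 5*(1 + U/4)/(-3 + 5*U)
(4 + q(6))**2 = (4 + 5*(4 + 6)/(4*(-3 + 5*6)))**2 = (4 + (5/4)*10/(-3 + 30))**2 = (4 + (5/4)*10/27)**2 = (4 + (5/4)*(1/27)*10)**2 = (4 + 25/54)**2 = (241/54)**2 = 58081/2916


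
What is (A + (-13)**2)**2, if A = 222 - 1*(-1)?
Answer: 153664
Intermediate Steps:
A = 223 (A = 222 + 1 = 223)
(A + (-13)**2)**2 = (223 + (-13)**2)**2 = (223 + 169)**2 = 392**2 = 153664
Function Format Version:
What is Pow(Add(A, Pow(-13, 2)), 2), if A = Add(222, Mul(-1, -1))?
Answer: 153664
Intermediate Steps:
A = 223 (A = Add(222, 1) = 223)
Pow(Add(A, Pow(-13, 2)), 2) = Pow(Add(223, Pow(-13, 2)), 2) = Pow(Add(223, 169), 2) = Pow(392, 2) = 153664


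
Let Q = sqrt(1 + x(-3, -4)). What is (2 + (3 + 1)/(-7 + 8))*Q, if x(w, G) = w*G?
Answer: 6*sqrt(13) ≈ 21.633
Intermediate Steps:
x(w, G) = G*w
Q = sqrt(13) (Q = sqrt(1 - 4*(-3)) = sqrt(1 + 12) = sqrt(13) ≈ 3.6056)
(2 + (3 + 1)/(-7 + 8))*Q = (2 + (3 + 1)/(-7 + 8))*sqrt(13) = (2 + 4/1)*sqrt(13) = (2 + 4*1)*sqrt(13) = (2 + 4)*sqrt(13) = 6*sqrt(13)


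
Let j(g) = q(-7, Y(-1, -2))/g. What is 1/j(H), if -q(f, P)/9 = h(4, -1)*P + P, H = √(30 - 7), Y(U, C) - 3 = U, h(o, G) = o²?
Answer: -√23/306 ≈ -0.015673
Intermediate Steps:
Y(U, C) = 3 + U
H = √23 ≈ 4.7958
q(f, P) = -153*P (q(f, P) = -9*(4²*P + P) = -9*(16*P + P) = -153*P)
j(g) = -306/g (j(g) = (-153*(3 - 1))/g = (-153*2)/g = -306/g)
1/j(H) = 1/(-306*√23/23) = -√23/306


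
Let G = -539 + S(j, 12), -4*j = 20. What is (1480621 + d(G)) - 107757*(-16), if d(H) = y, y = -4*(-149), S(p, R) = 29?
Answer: 3205329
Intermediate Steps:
j = -5 (j = -¼*20 = -5)
y = 596
G = -510 (G = -539 + 29 = -510)
d(H) = 596
(1480621 + d(G)) - 107757*(-16) = (1480621 + 596) - 107757*(-16) = 1481217 + 1724112 = 3205329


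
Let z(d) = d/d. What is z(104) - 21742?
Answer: -21741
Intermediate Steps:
z(d) = 1
z(104) - 21742 = 1 - 21742 = -21741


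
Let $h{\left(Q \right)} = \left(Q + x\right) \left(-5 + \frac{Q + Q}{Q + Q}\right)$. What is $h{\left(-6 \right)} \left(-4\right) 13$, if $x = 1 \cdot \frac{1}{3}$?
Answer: $- \frac{3536}{3} \approx -1178.7$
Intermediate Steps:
$x = \frac{1}{3}$ ($x = 1 \cdot \frac{1}{3} = \frac{1}{3} \approx 0.33333$)
$h{\left(Q \right)} = - \frac{4}{3} - 4 Q$ ($h{\left(Q \right)} = \left(Q + \frac{1}{3}\right) \left(-5 + \frac{Q + Q}{Q + Q}\right) = \left(\frac{1}{3} + Q\right) \left(-5 + \frac{2 Q}{2 Q}\right) = \left(\frac{1}{3} + Q\right) \left(-5 + 2 Q \frac{1}{2 Q}\right) = \left(\frac{1}{3} + Q\right) \left(-5 + 1\right) = \left(\frac{1}{3} + Q\right) \left(-4\right) = - \frac{4}{3} - 4 Q$)
$h{\left(-6 \right)} \left(-4\right) 13 = \left(- \frac{4}{3} - -24\right) \left(-4\right) 13 = \left(- \frac{4}{3} + 24\right) \left(-4\right) 13 = \frac{68}{3} \left(-4\right) 13 = \left(- \frac{272}{3}\right) 13 = - \frac{3536}{3}$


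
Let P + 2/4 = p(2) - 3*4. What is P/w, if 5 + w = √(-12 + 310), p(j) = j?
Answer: -5/26 - √298/26 ≈ -0.85626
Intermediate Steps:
w = -5 + √298 (w = -5 + √(-12 + 310) = -5 + √298 ≈ 12.263)
P = -21/2 (P = -½ + (2 - 3*4) = -½ + (2 - 12) = -½ - 10 = -21/2 ≈ -10.500)
P/w = -21/2/(-5 + √298) = -21/(2*(-5 + √298))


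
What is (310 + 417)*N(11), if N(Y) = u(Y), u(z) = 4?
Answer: 2908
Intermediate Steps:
N(Y) = 4
(310 + 417)*N(11) = (310 + 417)*4 = 727*4 = 2908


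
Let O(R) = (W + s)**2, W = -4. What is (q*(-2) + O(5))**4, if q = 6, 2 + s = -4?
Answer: 59969536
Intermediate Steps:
s = -6 (s = -2 - 4 = -6)
O(R) = 100 (O(R) = (-4 - 6)**2 = (-10)**2 = 100)
(q*(-2) + O(5))**4 = (6*(-2) + 100)**4 = (-12 + 100)**4 = 88**4 = 59969536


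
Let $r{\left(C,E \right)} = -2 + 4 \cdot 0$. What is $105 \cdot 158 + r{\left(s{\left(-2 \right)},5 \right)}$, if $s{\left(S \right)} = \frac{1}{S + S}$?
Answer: $16588$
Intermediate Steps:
$s{\left(S \right)} = \frac{1}{2 S}$
$r{\left(C,E \right)} = -2$ ($r{\left(C,E \right)} = -2 + 0 = -2$)
$105 \cdot 158 + r{\left(s{\left(-2 \right)},5 \right)} = 105 \cdot 158 - 2 = 16590 - 2 = 16588$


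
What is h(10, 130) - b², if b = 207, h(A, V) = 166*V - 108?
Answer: -21377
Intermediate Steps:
h(A, V) = -108 + 166*V
h(10, 130) - b² = (-108 + 166*130) - 1*207² = (-108 + 21580) - 1*42849 = 21472 - 42849 = -21377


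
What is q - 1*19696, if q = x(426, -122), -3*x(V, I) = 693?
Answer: -19927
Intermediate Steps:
x(V, I) = -231 (x(V, I) = -⅓*693 = -231)
q = -231
q - 1*19696 = -231 - 1*19696 = -231 - 19696 = -19927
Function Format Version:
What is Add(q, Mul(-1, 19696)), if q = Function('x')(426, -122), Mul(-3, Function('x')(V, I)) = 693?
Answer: -19927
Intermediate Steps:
Function('x')(V, I) = -231 (Function('x')(V, I) = Mul(Rational(-1, 3), 693) = -231)
q = -231
Add(q, Mul(-1, 19696)) = Add(-231, Mul(-1, 19696)) = Add(-231, -19696) = -19927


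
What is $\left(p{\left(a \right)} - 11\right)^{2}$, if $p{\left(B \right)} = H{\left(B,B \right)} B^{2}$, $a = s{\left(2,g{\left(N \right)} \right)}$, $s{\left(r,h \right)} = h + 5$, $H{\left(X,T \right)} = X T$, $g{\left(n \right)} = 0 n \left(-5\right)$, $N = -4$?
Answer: $376996$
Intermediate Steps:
$g{\left(n \right)} = 0$ ($g{\left(n \right)} = 0 \left(-5\right) = 0$)
$H{\left(X,T \right)} = T X$
$s{\left(r,h \right)} = 5 + h$
$a = 5$ ($a = 5 + 0 = 5$)
$p{\left(B \right)} = B^{4}$ ($p{\left(B \right)} = B B B^{2} = B^{2} B^{2} = B^{4}$)
$\left(p{\left(a \right)} - 11\right)^{2} = \left(5^{4} - 11\right)^{2} = \left(625 - 11\right)^{2} = 614^{2} = 376996$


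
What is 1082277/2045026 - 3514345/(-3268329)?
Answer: 10724164203103/6683817781554 ≈ 1.6045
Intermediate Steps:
1082277/2045026 - 3514345/(-3268329) = 1082277*(1/2045026) - 3514345*(-1/3268329) = 1082277/2045026 + 3514345/3268329 = 10724164203103/6683817781554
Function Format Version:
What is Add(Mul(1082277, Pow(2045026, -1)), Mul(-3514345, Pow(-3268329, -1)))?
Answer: Rational(10724164203103, 6683817781554) ≈ 1.6045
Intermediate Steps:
Add(Mul(1082277, Pow(2045026, -1)), Mul(-3514345, Pow(-3268329, -1))) = Add(Mul(1082277, Rational(1, 2045026)), Mul(-3514345, Rational(-1, 3268329))) = Add(Rational(1082277, 2045026), Rational(3514345, 3268329)) = Rational(10724164203103, 6683817781554)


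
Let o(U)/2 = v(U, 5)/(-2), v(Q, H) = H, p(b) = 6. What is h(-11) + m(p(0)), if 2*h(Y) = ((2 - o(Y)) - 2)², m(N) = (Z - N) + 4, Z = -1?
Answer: 19/2 ≈ 9.5000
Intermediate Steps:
o(U) = -5 (o(U) = 2*(5/(-2)) = 2*(5*(-½)) = 2*(-5/2) = -5)
m(N) = 3 - N (m(N) = (-1 - N) + 4 = 3 - N)
h(Y) = 25/2 (h(Y) = ((2 - 1*(-5)) - 2)²/2 = ((2 + 5) - 2)²/2 = (7 - 2)²/2 = (½)*5² = (½)*25 = 25/2)
h(-11) + m(p(0)) = 25/2 + (3 - 1*6) = 25/2 + (3 - 6) = 25/2 - 3 = 19/2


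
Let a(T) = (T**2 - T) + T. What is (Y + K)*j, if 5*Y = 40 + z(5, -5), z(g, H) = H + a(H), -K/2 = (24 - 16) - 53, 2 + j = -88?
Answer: -9180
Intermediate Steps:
j = -90 (j = -2 - 88 = -90)
K = 90 (K = -2*((24 - 16) - 53) = -2*(8 - 53) = -2*(-45) = 90)
a(T) = T**2
z(g, H) = H + H**2
Y = 12 (Y = (40 - 5*(1 - 5))/5 = (40 - 5*(-4))/5 = (40 + 20)/5 = (1/5)*60 = 12)
(Y + K)*j = (12 + 90)*(-90) = 102*(-90) = -9180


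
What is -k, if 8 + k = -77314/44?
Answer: 38833/22 ≈ 1765.1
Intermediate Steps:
k = -38833/22 (k = -8 - 77314/44 = -8 - 1247*31/22 = -8 - 38657/22 = -38833/22 ≈ -1765.1)
-k = -1*(-38833/22) = 38833/22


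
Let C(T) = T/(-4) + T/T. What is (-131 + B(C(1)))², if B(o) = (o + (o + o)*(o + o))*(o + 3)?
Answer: 229441/16 ≈ 14340.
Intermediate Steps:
C(T) = 1 - T/4 (C(T) = T*(-¼) + 1 = -T/4 + 1 = 1 - T/4)
B(o) = (3 + o)*(o + 4*o²) (B(o) = (o + (2*o)*(2*o))*(3 + o) = (o + 4*o²)*(3 + o) = (3 + o)*(o + 4*o²))
(-131 + B(C(1)))² = (-131 + (1 - ¼*1)*(3 + 4*(1 - ¼*1)² + 13*(1 - ¼*1)))² = (-131 + (1 - ¼)*(3 + 4*(1 - ¼)² + 13*(1 - ¼)))² = (-131 + 3*(3 + 4*(¾)² + 13*(¾))/4)² = (-131 + 3*(3 + 4*(9/16) + 39/4)/4)² = (-131 + 3*(3 + 9/4 + 39/4)/4)² = (-131 + (¾)*15)² = (-131 + 45/4)² = (-479/4)² = 229441/16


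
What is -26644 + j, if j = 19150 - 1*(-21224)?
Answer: 13730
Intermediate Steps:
j = 40374 (j = 19150 + 21224 = 40374)
-26644 + j = -26644 + 40374 = 13730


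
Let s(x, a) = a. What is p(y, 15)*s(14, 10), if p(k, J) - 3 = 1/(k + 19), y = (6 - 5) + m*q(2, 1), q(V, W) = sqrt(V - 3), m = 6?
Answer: 3320/109 - 15*I/109 ≈ 30.459 - 0.13761*I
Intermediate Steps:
q(V, W) = sqrt(-3 + V)
y = 1 + 6*I (y = (6 - 5) + 6*sqrt(-3 + 2) = 1 + 6*sqrt(-1) = 1 + 6*I ≈ 1.0 + 6.0*I)
p(k, J) = 3 + 1/(19 + k) (p(k, J) = 3 + 1/(k + 19) = 3 + 1/(19 + k))
p(y, 15)*s(14, 10) = ((58 + 3*(1 + 6*I))/(19 + (1 + 6*I)))*10 = ((58 + (3 + 18*I))/(20 + 6*I))*10 = (((20 - 6*I)/436)*(61 + 18*I))*10 = ((20 - 6*I)*(61 + 18*I)/436)*10 = 5*(20 - 6*I)*(61 + 18*I)/218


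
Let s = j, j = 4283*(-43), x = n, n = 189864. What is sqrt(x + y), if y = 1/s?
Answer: sqrt(6439849028409535)/184169 ≈ 435.73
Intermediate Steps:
x = 189864
j = -184169
s = -184169
y = -1/184169 (y = 1/(-184169) = -1/184169 ≈ -5.4298e-6)
sqrt(x + y) = sqrt(189864 - 1/184169) = sqrt(34967063015/184169) = sqrt(6439849028409535)/184169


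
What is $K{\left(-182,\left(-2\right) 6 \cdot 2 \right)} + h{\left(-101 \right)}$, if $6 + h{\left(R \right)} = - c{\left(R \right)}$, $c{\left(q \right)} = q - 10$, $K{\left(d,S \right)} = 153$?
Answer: $258$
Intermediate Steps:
$c{\left(q \right)} = -10 + q$
$h{\left(R \right)} = 4 - R$ ($h{\left(R \right)} = -6 - \left(-10 + R\right) = 4 - R$)
$K{\left(-182,\left(-2\right) 6 \cdot 2 \right)} + h{\left(-101 \right)} = 153 + \left(4 - -101\right) = 153 + \left(4 + 101\right) = 153 + 105 = 258$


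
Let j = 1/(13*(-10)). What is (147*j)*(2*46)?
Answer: -6762/65 ≈ -104.03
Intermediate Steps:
j = -1/130 (j = 1/(-130) = -1/130 ≈ -0.0076923)
(147*j)*(2*46) = (147*(-1/130))*(2*46) = -147/130*92 = -6762/65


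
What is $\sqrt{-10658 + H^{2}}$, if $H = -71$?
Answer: $i \sqrt{5617} \approx 74.947 i$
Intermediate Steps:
$\sqrt{-10658 + H^{2}} = \sqrt{-10658 + \left(-71\right)^{2}} = \sqrt{-10658 + 5041} = \sqrt{-5617} = i \sqrt{5617}$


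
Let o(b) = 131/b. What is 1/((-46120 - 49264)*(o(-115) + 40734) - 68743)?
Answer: -115/446813173581 ≈ -2.5738e-10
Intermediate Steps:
1/((-46120 - 49264)*(o(-115) + 40734) - 68743) = 1/((-46120 - 49264)*(131/(-115) + 40734) - 68743) = 1/(-95384*(131*(-1/115) + 40734) - 68743) = 1/(-95384*(-131/115 + 40734) - 68743) = 1/(-95384*4684279/115 - 68743) = 1/(-446805268136/115 - 68743) = 1/(-446813173581/115) = -115/446813173581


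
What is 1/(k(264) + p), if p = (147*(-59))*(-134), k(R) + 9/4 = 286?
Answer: 4/4649863 ≈ 8.6024e-7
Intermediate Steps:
k(R) = 1135/4 (k(R) = -9/4 + 286 = 1135/4)
p = 1162182 (p = -8673*(-134) = 1162182)
1/(k(264) + p) = 1/(1135/4 + 1162182) = 1/(4649863/4) = 4/4649863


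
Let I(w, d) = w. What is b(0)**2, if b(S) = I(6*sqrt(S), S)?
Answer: 0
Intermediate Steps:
b(S) = 6*sqrt(S)
b(0)**2 = (6*sqrt(0))**2 = (6*0)**2 = 0**2 = 0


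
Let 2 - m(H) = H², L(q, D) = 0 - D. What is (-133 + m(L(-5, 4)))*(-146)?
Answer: 21462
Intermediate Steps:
L(q, D) = -D
m(H) = 2 - H²
(-133 + m(L(-5, 4)))*(-146) = (-133 + (2 - (-1*4)²))*(-146) = (-133 + (2 - 1*(-4)²))*(-146) = (-133 + (2 - 1*16))*(-146) = (-133 + (2 - 16))*(-146) = (-133 - 14)*(-146) = -147*(-146) = 21462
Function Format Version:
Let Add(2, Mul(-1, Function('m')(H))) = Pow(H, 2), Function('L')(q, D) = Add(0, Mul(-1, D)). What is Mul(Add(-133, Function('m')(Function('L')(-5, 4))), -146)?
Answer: 21462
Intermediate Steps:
Function('L')(q, D) = Mul(-1, D)
Function('m')(H) = Add(2, Mul(-1, Pow(H, 2)))
Mul(Add(-133, Function('m')(Function('L')(-5, 4))), -146) = Mul(Add(-133, Add(2, Mul(-1, Pow(Mul(-1, 4), 2)))), -146) = Mul(Add(-133, Add(2, Mul(-1, Pow(-4, 2)))), -146) = Mul(Add(-133, Add(2, Mul(-1, 16))), -146) = Mul(Add(-133, Add(2, -16)), -146) = Mul(Add(-133, -14), -146) = Mul(-147, -146) = 21462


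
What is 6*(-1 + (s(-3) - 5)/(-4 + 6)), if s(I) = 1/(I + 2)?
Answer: -24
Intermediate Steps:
s(I) = 1/(2 + I)
6*(-1 + (s(-3) - 5)/(-4 + 6)) = 6*(-1 + (1/(2 - 3) - 5)/(-4 + 6)) = 6*(-1 + (1/(-1) - 5)/2) = 6*(-1 + (-1 - 5)*(½)) = 6*(-1 - 6*½) = 6*(-1 - 3) = 6*(-4) = -24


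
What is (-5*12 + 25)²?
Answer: 1225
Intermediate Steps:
(-5*12 + 25)² = (-60 + 25)² = (-35)² = 1225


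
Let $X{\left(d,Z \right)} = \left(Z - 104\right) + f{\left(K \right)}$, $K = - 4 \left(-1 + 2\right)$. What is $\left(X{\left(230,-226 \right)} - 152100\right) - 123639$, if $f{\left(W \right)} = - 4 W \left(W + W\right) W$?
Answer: $-275557$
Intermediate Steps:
$K = -4$ ($K = \left(-4\right) 1 = -4$)
$f{\left(W \right)} = - 8 W^{3}$ ($f{\left(W \right)} = - 4 W 2 W W = - 4 \cdot 2 W^{2} W = - 8 W^{2} W = - 8 W^{3}$)
$X{\left(d,Z \right)} = 408 + Z$ ($X{\left(d,Z \right)} = \left(Z - 104\right) - 8 \left(-4\right)^{3} = \left(Z - 104\right) - -512 = \left(-104 + Z\right) + 512 = 408 + Z$)
$\left(X{\left(230,-226 \right)} - 152100\right) - 123639 = \left(\left(408 - 226\right) - 152100\right) - 123639 = \left(182 - 152100\right) - 123639 = -151918 - 123639 = -275557$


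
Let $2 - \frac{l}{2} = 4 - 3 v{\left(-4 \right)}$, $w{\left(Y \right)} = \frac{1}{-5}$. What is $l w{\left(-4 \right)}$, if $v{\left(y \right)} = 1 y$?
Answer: $\frac{28}{5} \approx 5.6$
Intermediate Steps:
$v{\left(y \right)} = y$
$w{\left(Y \right)} = - \frac{1}{5}$
$l = -28$ ($l = 4 - 2 \left(4 - -12\right) = 4 - 2 \left(4 + 12\right) = 4 - 32 = -28$)
$l w{\left(-4 \right)} = \left(-28\right) \left(- \frac{1}{5}\right) = \frac{28}{5}$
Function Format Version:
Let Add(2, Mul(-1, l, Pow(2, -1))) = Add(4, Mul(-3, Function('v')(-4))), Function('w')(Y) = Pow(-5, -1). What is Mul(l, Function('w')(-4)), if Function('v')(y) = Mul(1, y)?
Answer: Rational(28, 5) ≈ 5.6000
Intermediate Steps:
Function('v')(y) = y
Function('w')(Y) = Rational(-1, 5)
l = -28 (l = Add(4, Mul(-2, Add(4, Mul(-3, -4)))) = Add(4, Mul(-2, Add(4, 12))) = Add(4, Mul(-2, 16)) = Add(4, -32) = -28)
Mul(l, Function('w')(-4)) = Mul(-28, Rational(-1, 5)) = Rational(28, 5)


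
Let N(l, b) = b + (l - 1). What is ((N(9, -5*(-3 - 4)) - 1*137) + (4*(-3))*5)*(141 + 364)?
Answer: -77770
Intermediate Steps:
N(l, b) = -1 + b + l (N(l, b) = b + (-1 + l) = -1 + b + l)
((N(9, -5*(-3 - 4)) - 1*137) + (4*(-3))*5)*(141 + 364) = (((-1 - 5*(-3 - 4) + 9) - 1*137) + (4*(-3))*5)*(141 + 364) = (((-1 - 5*(-7) + 9) - 137) - 12*5)*505 = (((-1 + 35 + 9) - 137) - 60)*505 = ((43 - 137) - 60)*505 = (-94 - 60)*505 = -154*505 = -77770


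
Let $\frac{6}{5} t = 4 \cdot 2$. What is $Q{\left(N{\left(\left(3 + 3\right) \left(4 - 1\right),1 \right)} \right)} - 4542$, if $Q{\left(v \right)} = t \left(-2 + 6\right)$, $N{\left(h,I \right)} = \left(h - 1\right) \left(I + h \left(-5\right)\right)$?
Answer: $- \frac{13546}{3} \approx -4515.3$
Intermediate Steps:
$t = \frac{20}{3}$ ($t = \frac{5 \cdot 4 \cdot 2}{6} = \frac{5}{6} \cdot 8 = \frac{20}{3} \approx 6.6667$)
$N{\left(h,I \right)} = \left(-1 + h\right) \left(I - 5 h\right)$
$Q{\left(v \right)} = \frac{80}{3}$ ($Q{\left(v \right)} = \frac{20 \left(-2 + 6\right)}{3} = \frac{20}{3} \cdot 4 = \frac{80}{3}$)
$Q{\left(N{\left(\left(3 + 3\right) \left(4 - 1\right),1 \right)} \right)} - 4542 = \frac{80}{3} - 4542 = - \frac{13546}{3}$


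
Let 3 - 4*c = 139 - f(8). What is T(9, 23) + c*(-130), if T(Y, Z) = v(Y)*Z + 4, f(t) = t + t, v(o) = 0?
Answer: 3904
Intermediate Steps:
f(t) = 2*t
c = -30 (c = ¾ - (139 - 2*8)/4 = ¾ - (139 - 1*16)/4 = ¾ - (139 - 16)/4 = ¾ - ¼*123 = ¾ - 123/4 = -30)
T(Y, Z) = 4 (T(Y, Z) = 0*Z + 4 = 0 + 4 = 4)
T(9, 23) + c*(-130) = 4 - 30*(-130) = 4 + 3900 = 3904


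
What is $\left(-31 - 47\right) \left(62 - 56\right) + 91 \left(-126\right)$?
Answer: $-11934$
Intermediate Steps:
$\left(-31 - 47\right) \left(62 - 56\right) + 91 \left(-126\right) = \left(-78\right) 6 - 11466 = -468 - 11466 = -11934$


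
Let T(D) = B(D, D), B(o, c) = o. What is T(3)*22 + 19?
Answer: 85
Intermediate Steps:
T(D) = D
T(3)*22 + 19 = 3*22 + 19 = 66 + 19 = 85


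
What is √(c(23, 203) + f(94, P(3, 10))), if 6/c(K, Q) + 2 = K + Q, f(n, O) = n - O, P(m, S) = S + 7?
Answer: √60389/28 ≈ 8.7765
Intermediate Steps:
P(m, S) = 7 + S
c(K, Q) = 6/(-2 + K + Q) (c(K, Q) = 6/(-2 + (K + Q)) = 6/(-2 + K + Q))
√(c(23, 203) + f(94, P(3, 10))) = √(6/(-2 + 23 + 203) + (94 - (7 + 10))) = √(6/224 + (94 - 1*17)) = √(6*(1/224) + (94 - 17)) = √(3/112 + 77) = √(8627/112) = √60389/28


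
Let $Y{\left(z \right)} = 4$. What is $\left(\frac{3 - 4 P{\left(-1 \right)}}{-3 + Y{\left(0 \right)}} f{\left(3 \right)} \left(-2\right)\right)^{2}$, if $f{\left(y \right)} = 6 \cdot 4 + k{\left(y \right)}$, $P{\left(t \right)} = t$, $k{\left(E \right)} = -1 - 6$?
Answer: $56644$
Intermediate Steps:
$k{\left(E \right)} = -7$ ($k{\left(E \right)} = -1 - 6 = -7$)
$f{\left(y \right)} = 17$ ($f{\left(y \right)} = 6 \cdot 4 - 7 = 24 - 7 = 17$)
$\left(\frac{3 - 4 P{\left(-1 \right)}}{-3 + Y{\left(0 \right)}} f{\left(3 \right)} \left(-2\right)\right)^{2} = \left(\frac{3 - -4}{-3 + 4} \cdot 17 \left(-2\right)\right)^{2} = \left(\frac{3 + 4}{1} \cdot 17 \left(-2\right)\right)^{2} = \left(7 \cdot 1 \cdot 17 \left(-2\right)\right)^{2} = \left(7 \cdot 17 \left(-2\right)\right)^{2} = \left(119 \left(-2\right)\right)^{2} = \left(-238\right)^{2} = 56644$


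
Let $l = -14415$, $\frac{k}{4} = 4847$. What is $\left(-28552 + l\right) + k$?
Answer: $-23579$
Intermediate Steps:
$k = 19388$ ($k = 4 \cdot 4847 = 19388$)
$\left(-28552 + l\right) + k = \left(-28552 - 14415\right) + 19388 = -42967 + 19388 = -23579$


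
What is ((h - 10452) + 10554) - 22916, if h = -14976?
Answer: -37790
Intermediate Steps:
((h - 10452) + 10554) - 22916 = ((-14976 - 10452) + 10554) - 22916 = (-25428 + 10554) - 22916 = -14874 - 22916 = -37790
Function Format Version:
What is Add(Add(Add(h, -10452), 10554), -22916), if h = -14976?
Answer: -37790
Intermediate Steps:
Add(Add(Add(h, -10452), 10554), -22916) = Add(Add(Add(-14976, -10452), 10554), -22916) = Add(Add(-25428, 10554), -22916) = Add(-14874, -22916) = -37790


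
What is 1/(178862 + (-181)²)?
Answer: 1/211623 ≈ 4.7254e-6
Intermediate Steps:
1/(178862 + (-181)²) = 1/(178862 + 32761) = 1/211623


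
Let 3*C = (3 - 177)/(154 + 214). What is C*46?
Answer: -29/4 ≈ -7.2500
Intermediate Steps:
C = -29/184 (C = ((3 - 177)/(154 + 214))/3 = (-174/368)/3 = (-174*1/368)/3 = (1/3)*(-87/184) = -29/184 ≈ -0.15761)
C*46 = -29/184*46 = -29/4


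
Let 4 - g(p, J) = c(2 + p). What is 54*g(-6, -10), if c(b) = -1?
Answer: 270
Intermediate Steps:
g(p, J) = 5 (g(p, J) = 4 - 1*(-1) = 4 + 1 = 5)
54*g(-6, -10) = 54*5 = 270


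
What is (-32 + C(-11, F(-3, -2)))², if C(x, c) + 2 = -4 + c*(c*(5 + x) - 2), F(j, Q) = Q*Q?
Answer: 20164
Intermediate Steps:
F(j, Q) = Q²
C(x, c) = -6 + c*(-2 + c*(5 + x)) (C(x, c) = -2 + (-4 + c*(c*(5 + x) - 2)) = -2 + (-4 + c*(-2 + c*(5 + x))) = -6 + c*(-2 + c*(5 + x)))
(-32 + C(-11, F(-3, -2)))² = (-32 + (-6 - 2*(-2)² + 5*((-2)²)² - 11*((-2)²)²))² = (-32 + (-6 - 2*4 + 5*4² - 11*4²))² = (-32 + (-6 - 8 + 5*16 - 11*16))² = (-32 + (-6 - 8 + 80 - 176))² = (-32 - 110)² = (-142)² = 20164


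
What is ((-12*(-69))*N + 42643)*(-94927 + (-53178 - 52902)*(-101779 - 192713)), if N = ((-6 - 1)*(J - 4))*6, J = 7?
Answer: -1927015739669605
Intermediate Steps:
N = -126 (N = ((-6 - 1)*(7 - 4))*6 = -7*3*6 = -21*6 = -126)
((-12*(-69))*N + 42643)*(-94927 + (-53178 - 52902)*(-101779 - 192713)) = (-12*(-69)*(-126) + 42643)*(-94927 + (-53178 - 52902)*(-101779 - 192713)) = (828*(-126) + 42643)*(-94927 - 106080*(-294492)) = (-104328 + 42643)*(-94927 + 31239711360) = -61685*31239616433 = -1927015739669605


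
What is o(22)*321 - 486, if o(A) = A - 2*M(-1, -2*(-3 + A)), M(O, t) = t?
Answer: 30972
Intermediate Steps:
o(A) = -12 + 5*A (o(A) = A - (-4)*(-3 + A) = A - 2*(6 - 2*A) = A + (-12 + 4*A) = -12 + 5*A)
o(22)*321 - 486 = (-12 + 5*22)*321 - 486 = (-12 + 110)*321 - 486 = 98*321 - 486 = 31458 - 486 = 30972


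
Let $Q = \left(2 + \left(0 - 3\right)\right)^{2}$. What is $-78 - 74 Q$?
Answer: $-152$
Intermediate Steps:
$Q = 1$ ($Q = \left(2 + \left(0 - 3\right)\right)^{2} = \left(2 - 3\right)^{2} = \left(-1\right)^{2} = 1$)
$-78 - 74 Q = -78 - 74 = -152$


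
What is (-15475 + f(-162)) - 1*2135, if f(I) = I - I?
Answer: -17610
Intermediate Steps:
f(I) = 0
(-15475 + f(-162)) - 1*2135 = (-15475 + 0) - 1*2135 = -15475 - 2135 = -17610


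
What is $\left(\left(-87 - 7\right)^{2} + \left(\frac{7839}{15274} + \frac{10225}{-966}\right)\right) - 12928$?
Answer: $- \frac{2161598968}{526953} \approx -4102.1$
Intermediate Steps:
$\left(\left(-87 - 7\right)^{2} + \left(\frac{7839}{15274} + \frac{10225}{-966}\right)\right) - 12928 = \left(\left(-94\right)^{2} + \left(7839 \cdot \frac{1}{15274} + 10225 \left(- \frac{1}{966}\right)\right)\right) - 12928 = \left(8836 + \left(\frac{7839}{15274} - \frac{10225}{966}\right)\right) - 12928 = \left(8836 - \frac{5307292}{526953}\right) - 12928 = \frac{4650849416}{526953} - 12928 = - \frac{2161598968}{526953}$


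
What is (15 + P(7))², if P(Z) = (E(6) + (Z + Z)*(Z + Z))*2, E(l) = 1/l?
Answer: 1493284/9 ≈ 1.6592e+5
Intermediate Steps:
P(Z) = ⅓ + 8*Z² (P(Z) = (1/6 + (Z + Z)*(Z + Z))*2 = (⅙ + (2*Z)*(2*Z))*2 = (⅙ + 4*Z²)*2 = ⅓ + 8*Z²)
(15 + P(7))² = (15 + (⅓ + 8*7²))² = (15 + (⅓ + 8*49))² = (15 + (⅓ + 392))² = (15 + 1177/3)² = (1222/3)² = 1493284/9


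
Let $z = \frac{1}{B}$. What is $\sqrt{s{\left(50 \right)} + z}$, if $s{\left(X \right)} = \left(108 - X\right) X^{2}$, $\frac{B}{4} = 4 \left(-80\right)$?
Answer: $\frac{\sqrt{927999995}}{80} \approx 380.79$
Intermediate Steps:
$B = -1280$ ($B = 4 \cdot 4 \left(-80\right) = 4 \left(-320\right) = -1280$)
$s{\left(X \right)} = X^{2} \left(108 - X\right)$
$z = - \frac{1}{1280}$ ($z = \frac{1}{-1280} = - \frac{1}{1280} \approx -0.00078125$)
$\sqrt{s{\left(50 \right)} + z} = \sqrt{50^{2} \left(108 - 50\right) - \frac{1}{1280}} = \sqrt{2500 \left(108 - 50\right) - \frac{1}{1280}} = \sqrt{2500 \cdot 58 - \frac{1}{1280}} = \sqrt{145000 - \frac{1}{1280}} = \sqrt{\frac{185599999}{1280}} = \frac{\sqrt{927999995}}{80}$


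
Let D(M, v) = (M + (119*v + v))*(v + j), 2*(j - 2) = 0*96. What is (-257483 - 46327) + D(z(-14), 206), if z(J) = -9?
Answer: 4836078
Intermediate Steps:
j = 2 (j = 2 + (0*96)/2 = 2 + (1/2)*0 = 2 + 0 = 2)
D(M, v) = (2 + v)*(M + 120*v) (D(M, v) = (M + (119*v + v))*(v + 2) = (M + 120*v)*(2 + v) = (2 + v)*(M + 120*v))
(-257483 - 46327) + D(z(-14), 206) = (-257483 - 46327) + (2*(-9) + 120*206**2 + 240*206 - 9*206) = -303810 + (-18 + 120*42436 + 49440 - 1854) = -303810 + (-18 + 5092320 + 49440 - 1854) = -303810 + 5139888 = 4836078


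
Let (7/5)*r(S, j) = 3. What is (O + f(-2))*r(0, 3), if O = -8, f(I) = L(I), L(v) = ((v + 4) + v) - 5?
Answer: -195/7 ≈ -27.857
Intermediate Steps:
L(v) = -1 + 2*v (L(v) = ((4 + v) + v) - 5 = (4 + 2*v) - 5 = -1 + 2*v)
r(S, j) = 15/7 (r(S, j) = (5/7)*3 = 15/7)
f(I) = -1 + 2*I
(O + f(-2))*r(0, 3) = (-8 + (-1 + 2*(-2)))*(15/7) = (-8 + (-1 - 4))*(15/7) = (-8 - 5)*(15/7) = -13*15/7 = -195/7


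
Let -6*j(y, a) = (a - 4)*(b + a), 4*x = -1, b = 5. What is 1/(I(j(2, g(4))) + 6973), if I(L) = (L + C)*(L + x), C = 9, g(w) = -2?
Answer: 1/7006 ≈ 0.00014273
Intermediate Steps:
x = -1/4 (x = (1/4)*(-1) = -1/4 ≈ -0.25000)
j(y, a) = -(-4 + a)*(5 + a)/6 (j(y, a) = -(a - 4)*(5 + a)/6 = -(-4 + a)*(5 + a)/6)
I(L) = (9 + L)*(-1/4 + L) (I(L) = (L + 9)*(L - 1/4) = (9 + L)*(-1/4 + L))
1/(I(j(2, g(4))) + 6973) = 1/((-9/4 + (10/3 - 1/6*(-2) - 1/6*(-2)**2)**2 + 35*(10/3 - 1/6*(-2) - 1/6*(-2)**2)/4) + 6973) = 1/((-9/4 + (10/3 + 1/3 - 1/6*4)**2 + 35*(10/3 + 1/3 - 1/6*4)/4) + 6973) = 1/((-9/4 + (10/3 + 1/3 - 2/3)**2 + 35*(10/3 + 1/3 - 2/3)/4) + 6973) = 1/((-9/4 + 3**2 + (35/4)*3) + 6973) = 1/((-9/4 + 9 + 105/4) + 6973) = 1/(33 + 6973) = 1/7006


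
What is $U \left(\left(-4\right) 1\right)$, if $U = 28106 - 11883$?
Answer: $-64892$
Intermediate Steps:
$U = 16223$
$U \left(\left(-4\right) 1\right) = 16223 \left(\left(-4\right) 1\right) = 16223 \left(-4\right) = -64892$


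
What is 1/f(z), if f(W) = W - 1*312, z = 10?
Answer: -1/302 ≈ -0.0033113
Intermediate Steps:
f(W) = -312 + W (f(W) = W - 312 = -312 + W)
1/f(z) = 1/(-312 + 10) = 1/(-302) = -1/302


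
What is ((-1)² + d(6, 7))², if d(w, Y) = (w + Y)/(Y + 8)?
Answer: 784/225 ≈ 3.4844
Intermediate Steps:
d(w, Y) = (Y + w)/(8 + Y)
((-1)² + d(6, 7))² = ((-1)² + (7 + 6)/(8 + 7))² = (1 + 13/15)² = (28/15)² = 784/225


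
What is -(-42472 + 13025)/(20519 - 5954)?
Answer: 29447/14565 ≈ 2.0218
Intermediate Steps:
-(-42472 + 13025)/(20519 - 5954) = -(-29447)/14565 = -1*(-29447/14565) = 29447/14565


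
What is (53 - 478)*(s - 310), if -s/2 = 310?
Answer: 395250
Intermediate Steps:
s = -620 (s = -2*310 = -620)
(53 - 478)*(s - 310) = (53 - 478)*(-620 - 310) = -425*(-930) = 395250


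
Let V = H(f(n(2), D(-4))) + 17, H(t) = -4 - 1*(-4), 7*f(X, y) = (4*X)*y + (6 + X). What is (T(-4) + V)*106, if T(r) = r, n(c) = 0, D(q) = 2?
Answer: 1378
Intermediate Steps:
f(X, y) = 6/7 + X/7 + 4*X*y/7 (f(X, y) = ((4*X)*y + (6 + X))/7 = (4*X*y + (6 + X))/7 = (6 + X + 4*X*y)/7 = 6/7 + X/7 + 4*X*y/7)
H(t) = 0 (H(t) = -4 + 4 = 0)
V = 17 (V = 0 + 17 = 17)
(T(-4) + V)*106 = (-4 + 17)*106 = 13*106 = 1378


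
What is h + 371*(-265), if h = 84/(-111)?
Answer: -3637683/37 ≈ -98316.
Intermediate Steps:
h = -28/37 (h = 84*(-1/111) = -28/37 ≈ -0.75676)
h + 371*(-265) = -28/37 + 371*(-265) = -28/37 - 98315 = -3637683/37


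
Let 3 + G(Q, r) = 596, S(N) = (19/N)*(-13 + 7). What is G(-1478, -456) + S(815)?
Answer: 483181/815 ≈ 592.86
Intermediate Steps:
S(N) = -114/N (S(N) = (19/N)*(-6) = -114/N)
G(Q, r) = 593 (G(Q, r) = -3 + 596 = 593)
G(-1478, -456) + S(815) = 593 - 114/815 = 483181/815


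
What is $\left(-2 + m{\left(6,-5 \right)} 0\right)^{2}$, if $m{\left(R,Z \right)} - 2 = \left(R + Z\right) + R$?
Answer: $4$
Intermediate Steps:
$m{\left(R,Z \right)} = 2 + Z + 2 R$ ($m{\left(R,Z \right)} = 2 + \left(\left(R + Z\right) + R\right) = 2 + \left(Z + 2 R\right) = 2 + Z + 2 R$)
$\left(-2 + m{\left(6,-5 \right)} 0\right)^{2} = \left(-2 + \left(2 - 5 + 2 \cdot 6\right) 0\right)^{2} = \left(-2 + \left(2 - 5 + 12\right) 0\right)^{2} = \left(-2 + 9 \cdot 0\right)^{2} = \left(-2 + 0\right)^{2} = \left(-2\right)^{2} = 4$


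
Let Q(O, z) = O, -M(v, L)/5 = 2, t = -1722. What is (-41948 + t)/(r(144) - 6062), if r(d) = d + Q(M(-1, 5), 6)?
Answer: 21835/2964 ≈ 7.3667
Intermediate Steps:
M(v, L) = -10 (M(v, L) = -5*2 = -10)
r(d) = -10 + d (r(d) = d - 10 = -10 + d)
(-41948 + t)/(r(144) - 6062) = (-41948 - 1722)/((-10 + 144) - 6062) = -43670/(134 - 6062) = -43670/(-5928) = -43670*(-1/5928) = 21835/2964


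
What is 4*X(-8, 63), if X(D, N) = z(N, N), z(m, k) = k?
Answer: 252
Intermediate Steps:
X(D, N) = N
4*X(-8, 63) = 4*63 = 252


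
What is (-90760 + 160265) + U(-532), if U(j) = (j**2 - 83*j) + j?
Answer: 396153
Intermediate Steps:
U(j) = j**2 - 82*j
(-90760 + 160265) + U(-532) = (-90760 + 160265) - 532*(-82 - 532) = 69505 - 532*(-614) = 69505 + 326648 = 396153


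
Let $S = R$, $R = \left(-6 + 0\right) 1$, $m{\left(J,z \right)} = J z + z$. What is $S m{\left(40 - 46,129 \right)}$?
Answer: $3870$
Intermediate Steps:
$m{\left(J,z \right)} = z + J z$
$R = -6$ ($R = \left(-6\right) 1 = -6$)
$S = -6$
$S m{\left(40 - 46,129 \right)} = - 6 \cdot 129 \left(1 + \left(40 - 46\right)\right) = - 6 \cdot 129 \left(1 - 6\right) = - 6 \cdot 129 \left(-5\right) = \left(-6\right) \left(-645\right) = 3870$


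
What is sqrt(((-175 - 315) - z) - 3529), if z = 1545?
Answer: 2*I*sqrt(1391) ≈ 74.592*I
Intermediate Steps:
sqrt(((-175 - 315) - z) - 3529) = sqrt(((-175 - 315) - 1*1545) - 3529) = sqrt((-490 - 1545) - 3529) = sqrt(-2035 - 3529) = sqrt(-5564) = 2*I*sqrt(1391)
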